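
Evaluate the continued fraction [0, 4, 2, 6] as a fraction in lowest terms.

13/58

Fold from the inside: start with 6/1.
  2 + 1/6 = 13/6
  4 + 6/13 = 58/13
  0 + 13/58 = 13/58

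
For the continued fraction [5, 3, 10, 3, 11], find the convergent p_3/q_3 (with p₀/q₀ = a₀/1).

511/96

Using pₖ = aₖpₖ₋₁ + pₖ₋₂, qₖ = aₖqₖ₋₁ + qₖ₋₂ (with p₋₁=1, p₋₂=0, q₋₁=0, q₋₂=1):
  k=0: a=5, p=5, q=1
  k=1: a=3, p=16, q=3
  k=2: a=10, p=165, q=31
  k=3: a=3, p=511, q=96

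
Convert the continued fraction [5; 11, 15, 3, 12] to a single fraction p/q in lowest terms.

31937/6274

Using pₖ = aₖpₖ₋₁ + pₖ₋₂ and qₖ = aₖqₖ₋₁ + qₖ₋₂:
  k=0: a=5, p=5, q=1
  k=1: a=11, p=56, q=11
  k=2: a=15, p=845, q=166
  k=3: a=3, p=2591, q=509
  k=4: a=12, p=31937, q=6274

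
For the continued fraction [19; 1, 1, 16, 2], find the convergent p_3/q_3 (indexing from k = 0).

Using pₖ = aₖpₖ₋₁ + pₖ₋₂, qₖ = aₖqₖ₋₁ + qₖ₋₂ (with p₋₁=1, p₋₂=0, q₋₁=0, q₋₂=1):
  k=0: a=19, p=19, q=1
  k=1: a=1, p=20, q=1
  k=2: a=1, p=39, q=2
  k=3: a=16, p=644, q=33

644/33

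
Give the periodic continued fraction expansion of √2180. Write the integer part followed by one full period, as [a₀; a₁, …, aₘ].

[46; 1, 2, 4, 2, 1, 92]

a₀ = ⌊√2180⌋ = 46.
With m₀=0, d₀=1 and mₖ₊₁ = dₖaₖ − mₖ, dₖ₊₁ = (n − mₖ₊₁²)/dₖ, aₖ₊₁ = ⌊(a₀+mₖ₊₁)/dₖ₊₁⌋:
  k=1: m=46, d=64, a=1
  k=2: m=18, d=29, a=2
  k=3: m=40, d=20, a=4
  k=4: m=40, d=29, a=2
  k=5: m=18, d=64, a=1
  k=6: m=46, d=1, a=92
d=1 and a=2a₀=92 at k=6, so the next step gives (m, d) = (46, 64) again — its k=1 value — and the period has length 6.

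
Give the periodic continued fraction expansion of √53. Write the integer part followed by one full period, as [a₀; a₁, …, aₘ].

[7; 3, 1, 1, 3, 14]

a₀ = ⌊√53⌋ = 7.
With m₀=0, d₀=1 and mₖ₊₁ = dₖaₖ − mₖ, dₖ₊₁ = (n − mₖ₊₁²)/dₖ, aₖ₊₁ = ⌊(a₀+mₖ₊₁)/dₖ₊₁⌋:
  k=1: m=7, d=4, a=3
  k=2: m=5, d=7, a=1
  k=3: m=2, d=7, a=1
  k=4: m=5, d=4, a=3
  k=5: m=7, d=1, a=14
d=1 and a=2a₀=14 at k=5, so the next step gives (m, d) = (7, 4) again — its k=1 value — and the period has length 5.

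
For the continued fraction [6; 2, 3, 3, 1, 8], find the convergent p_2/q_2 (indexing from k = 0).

45/7

Using pₖ = aₖpₖ₋₁ + pₖ₋₂, qₖ = aₖqₖ₋₁ + qₖ₋₂ (with p₋₁=1, p₋₂=0, q₋₁=0, q₋₂=1):
  k=0: a=6, p=6, q=1
  k=1: a=2, p=13, q=2
  k=2: a=3, p=45, q=7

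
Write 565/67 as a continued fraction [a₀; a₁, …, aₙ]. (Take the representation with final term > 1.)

565 = 8×67 + 29
67 = 2×29 + 9
29 = 3×9 + 2
9 = 4×2 + 1
2 = 2×1 + 0  (stop)
So 565/67 = [8; 2, 3, 4, 2].

[8; 2, 3, 4, 2]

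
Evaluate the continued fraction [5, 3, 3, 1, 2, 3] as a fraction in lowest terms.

Using pₖ = aₖpₖ₋₁ + pₖ₋₂ and qₖ = aₖqₖ₋₁ + qₖ₋₂:
  k=0: a=5, p=5, q=1
  k=1: a=3, p=16, q=3
  k=2: a=3, p=53, q=10
  k=3: a=1, p=69, q=13
  k=4: a=2, p=191, q=36
  k=5: a=3, p=642, q=121

642/121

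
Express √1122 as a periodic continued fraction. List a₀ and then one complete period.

[33; 2, 66]

a₀ = ⌊√1122⌋ = 33.
With m₀=0, d₀=1 and mₖ₊₁ = dₖaₖ − mₖ, dₖ₊₁ = (n − mₖ₊₁²)/dₖ, aₖ₊₁ = ⌊(a₀+mₖ₊₁)/dₖ₊₁⌋:
  k=1: m=33, d=33, a=2
  k=2: m=33, d=1, a=66
d=1 and a=2a₀=66 at k=2, so the next step gives (m, d) = (33, 33) again — its k=1 value — and the period has length 2.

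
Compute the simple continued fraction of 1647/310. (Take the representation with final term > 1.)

1647 = 5*310 + 97
310 = 3*97 + 19
97 = 5*19 + 2
19 = 9*2 + 1
2 = 2*1 + 0  (stop)
So 1647/310 = [5; 3, 5, 9, 2].

[5; 3, 5, 9, 2]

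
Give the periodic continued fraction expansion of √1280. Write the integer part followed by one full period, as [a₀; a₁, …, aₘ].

[35; 1, 3, 2, 17, 2, 3, 1, 70]

a₀ = ⌊√1280⌋ = 35.
With m₀=0, d₀=1 and mₖ₊₁ = dₖaₖ − mₖ, dₖ₊₁ = (n − mₖ₊₁²)/dₖ, aₖ₊₁ = ⌊(a₀+mₖ₊₁)/dₖ₊₁⌋:
  k=1: m=35, d=55, a=1
  k=2: m=20, d=16, a=3
  k=3: m=28, d=31, a=2
  k=4: m=34, d=4, a=17
  k=5: m=34, d=31, a=2
  k=6: m=28, d=16, a=3
  k=7: m=20, d=55, a=1
  k=8: m=35, d=1, a=70
d=1 and a=2a₀=70 at k=8, so the next step gives (m, d) = (35, 55) again — its k=1 value — and the period has length 8.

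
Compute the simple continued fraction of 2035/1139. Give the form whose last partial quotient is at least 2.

2035 = 1*1139 + 896
1139 = 1*896 + 243
896 = 3*243 + 167
243 = 1*167 + 76
167 = 2*76 + 15
76 = 5*15 + 1
15 = 15*1 + 0  (stop)
So 2035/1139 = [1; 1, 3, 1, 2, 5, 15].

[1; 1, 3, 1, 2, 5, 15]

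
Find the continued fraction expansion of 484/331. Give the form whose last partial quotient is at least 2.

484 = 1·331 + 153
331 = 2·153 + 25
153 = 6·25 + 3
25 = 8·3 + 1
3 = 3·1 + 0  (stop)
So 484/331 = [1; 2, 6, 8, 3].

[1; 2, 6, 8, 3]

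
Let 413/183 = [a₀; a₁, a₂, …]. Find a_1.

3

413 = 2·183 + 47   →  a_0 = 2
183 = 3·47 + 42   →  a_1 = 3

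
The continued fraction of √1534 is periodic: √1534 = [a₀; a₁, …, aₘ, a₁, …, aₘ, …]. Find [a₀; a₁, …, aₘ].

[39; 6, 78]

a₀ = ⌊√1534⌋ = 39.
With m₀=0, d₀=1 and mₖ₊₁ = dₖaₖ − mₖ, dₖ₊₁ = (n − mₖ₊₁²)/dₖ, aₖ₊₁ = ⌊(a₀+mₖ₊₁)/dₖ₊₁⌋:
  k=1: m=39, d=13, a=6
  k=2: m=39, d=1, a=78
d=1 and a=2a₀=78 at k=2, so the next step gives (m, d) = (39, 13) again — its k=1 value — and the period has length 2.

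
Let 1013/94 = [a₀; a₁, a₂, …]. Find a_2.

1013 = 10·94 + 73   →  a_0 = 10
94 = 1·73 + 21   →  a_1 = 1
73 = 3·21 + 10   →  a_2 = 3

3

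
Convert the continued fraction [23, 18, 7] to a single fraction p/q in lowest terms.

2928/127

Fold from the inside: start with 7/1.
  18 + 1/7 = 127/7
  23 + 7/127 = 2928/127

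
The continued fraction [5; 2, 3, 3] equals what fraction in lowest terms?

Fold from the inside: start with 3/1.
  3 + 1/3 = 10/3
  2 + 3/10 = 23/10
  5 + 10/23 = 125/23

125/23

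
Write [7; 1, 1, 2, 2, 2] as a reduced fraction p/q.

Fold from the inside: start with 2/1.
  2 + 1/2 = 5/2
  2 + 2/5 = 12/5
  1 + 5/12 = 17/12
  1 + 12/17 = 29/17
  7 + 17/29 = 220/29

220/29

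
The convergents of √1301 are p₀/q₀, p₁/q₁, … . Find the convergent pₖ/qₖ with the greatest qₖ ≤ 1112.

15077/418

√1301 = [36; 14, 2, 2, 2, 2, 14, 72, …] (period length 7).
Convergents:
  p_0/q_0 = 36/1
  p_1/q_1 = 505/14
  p_2/q_2 = 1046/29
  p_3/q_3 = 2597/72
  p_4/q_4 = 6240/173
  p_5/q_5 = 15077/418
  p_6/q_6 = 217318/6025
q_5 = 418 ≤ 1112 < 6025 = q_6, so the answer is 15077/418.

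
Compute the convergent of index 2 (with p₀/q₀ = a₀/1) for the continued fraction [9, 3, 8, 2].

233/25

Using pₖ = aₖpₖ₋₁ + pₖ₋₂, qₖ = aₖqₖ₋₁ + qₖ₋₂ (with p₋₁=1, p₋₂=0, q₋₁=0, q₋₂=1):
  k=0: a=9, p=9, q=1
  k=1: a=3, p=28, q=3
  k=2: a=8, p=233, q=25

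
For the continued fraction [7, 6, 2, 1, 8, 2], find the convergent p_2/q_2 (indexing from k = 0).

93/13

Using pₖ = aₖpₖ₋₁ + pₖ₋₂, qₖ = aₖqₖ₋₁ + qₖ₋₂ (with p₋₁=1, p₋₂=0, q₋₁=0, q₋₂=1):
  k=0: a=7, p=7, q=1
  k=1: a=6, p=43, q=6
  k=2: a=2, p=93, q=13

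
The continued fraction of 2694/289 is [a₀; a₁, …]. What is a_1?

2694 = 9·289 + 93   →  a_0 = 9
289 = 3·93 + 10   →  a_1 = 3

3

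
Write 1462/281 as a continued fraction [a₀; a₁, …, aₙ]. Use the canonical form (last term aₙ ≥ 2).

1462 = 5×281 + 57
281 = 4×57 + 53
57 = 1×53 + 4
53 = 13×4 + 1
4 = 4×1 + 0  (stop)
So 1462/281 = [5; 4, 1, 13, 4].

[5; 4, 1, 13, 4]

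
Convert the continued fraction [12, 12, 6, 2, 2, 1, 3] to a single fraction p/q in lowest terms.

24527/2030

Fold from the inside: start with 3/1.
  1 + 1/3 = 4/3
  2 + 3/4 = 11/4
  2 + 4/11 = 26/11
  6 + 11/26 = 167/26
  12 + 26/167 = 2030/167
  12 + 167/2030 = 24527/2030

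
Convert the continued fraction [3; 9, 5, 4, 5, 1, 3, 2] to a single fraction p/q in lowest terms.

32487/10450

Fold from the inside: start with 2/1.
  3 + 1/2 = 7/2
  1 + 2/7 = 9/7
  5 + 7/9 = 52/9
  4 + 9/52 = 217/52
  5 + 52/217 = 1137/217
  9 + 217/1137 = 10450/1137
  3 + 1137/10450 = 32487/10450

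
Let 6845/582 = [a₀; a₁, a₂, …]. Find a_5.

6845 = 11·582 + 443   →  a_0 = 11
582 = 1·443 + 139   →  a_1 = 1
443 = 3·139 + 26   →  a_2 = 3
139 = 5·26 + 9   →  a_3 = 5
26 = 2·9 + 8   →  a_4 = 2
9 = 1·8 + 1   →  a_5 = 1

1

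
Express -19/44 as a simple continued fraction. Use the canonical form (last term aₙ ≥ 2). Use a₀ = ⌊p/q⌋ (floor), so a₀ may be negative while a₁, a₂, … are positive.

[-1; 1, 1, 3, 6]

-19 = -1×44 + 25
44 = 1×25 + 19
25 = 1×19 + 6
19 = 3×6 + 1
6 = 6×1 + 0  (stop)
So -19/44 = [-1; 1, 1, 3, 6].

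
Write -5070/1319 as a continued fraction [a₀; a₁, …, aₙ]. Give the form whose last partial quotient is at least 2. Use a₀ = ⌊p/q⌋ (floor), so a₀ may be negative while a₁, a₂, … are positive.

[-4; 6, 2, 2, 13, 3]

-5070 = -4·1319 + 206
1319 = 6·206 + 83
206 = 2·83 + 40
83 = 2·40 + 3
40 = 13·3 + 1
3 = 3·1 + 0  (stop)
So -5070/1319 = [-4; 6, 2, 2, 13, 3].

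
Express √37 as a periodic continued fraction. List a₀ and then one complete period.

a₀ = ⌊√37⌋ = 6.
With m₀=0, d₀=1 and mₖ₊₁ = dₖaₖ − mₖ, dₖ₊₁ = (n − mₖ₊₁²)/dₖ, aₖ₊₁ = ⌊(a₀+mₖ₊₁)/dₖ₊₁⌋:
  k=1: m=6, d=1, a=12
d=1 and a=2a₀=12 at k=1, so the next step gives (m, d) = (6, 1) again — its k=1 value — and the period has length 1.

[6; 12]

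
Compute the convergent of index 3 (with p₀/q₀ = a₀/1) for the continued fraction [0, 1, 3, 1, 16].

4/5

Using pₖ = aₖpₖ₋₁ + pₖ₋₂, qₖ = aₖqₖ₋₁ + qₖ₋₂ (with p₋₁=1, p₋₂=0, q₋₁=0, q₋₂=1):
  k=0: a=0, p=0, q=1
  k=1: a=1, p=1, q=1
  k=2: a=3, p=3, q=4
  k=3: a=1, p=4, q=5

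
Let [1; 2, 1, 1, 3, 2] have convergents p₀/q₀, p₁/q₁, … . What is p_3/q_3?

7/5

Using pₖ = aₖpₖ₋₁ + pₖ₋₂, qₖ = aₖqₖ₋₁ + qₖ₋₂ (with p₋₁=1, p₋₂=0, q₋₁=0, q₋₂=1):
  k=0: a=1, p=1, q=1
  k=1: a=2, p=3, q=2
  k=2: a=1, p=4, q=3
  k=3: a=1, p=7, q=5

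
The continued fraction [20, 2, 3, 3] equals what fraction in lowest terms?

470/23

Fold from the inside: start with 3/1.
  3 + 1/3 = 10/3
  2 + 3/10 = 23/10
  20 + 10/23 = 470/23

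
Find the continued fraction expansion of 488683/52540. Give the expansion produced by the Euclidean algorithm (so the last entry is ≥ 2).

[9; 3, 3, 8, 3, 5, 6, 6]

488683 = 9·52540 + 15823
52540 = 3·15823 + 5071
15823 = 3·5071 + 610
5071 = 8·610 + 191
610 = 3·191 + 37
191 = 5·37 + 6
37 = 6·6 + 1
6 = 6·1 + 0  (stop)
So 488683/52540 = [9; 3, 3, 8, 3, 5, 6, 6].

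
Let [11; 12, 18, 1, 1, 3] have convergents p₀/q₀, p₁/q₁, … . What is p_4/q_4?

Using pₖ = aₖpₖ₋₁ + pₖ₋₂, qₖ = aₖqₖ₋₁ + qₖ₋₂ (with p₋₁=1, p₋₂=0, q₋₁=0, q₋₂=1):
  k=0: a=11, p=11, q=1
  k=1: a=12, p=133, q=12
  k=2: a=18, p=2405, q=217
  k=3: a=1, p=2538, q=229
  k=4: a=1, p=4943, q=446

4943/446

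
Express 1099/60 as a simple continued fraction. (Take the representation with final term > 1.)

[18; 3, 6, 3]

1099 = 18×60 + 19
60 = 3×19 + 3
19 = 6×3 + 1
3 = 3×1 + 0  (stop)
So 1099/60 = [18; 3, 6, 3].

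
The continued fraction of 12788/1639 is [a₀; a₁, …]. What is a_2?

12788 = 7·1639 + 1315   →  a_0 = 7
1639 = 1·1315 + 324   →  a_1 = 1
1315 = 4·324 + 19   →  a_2 = 4

4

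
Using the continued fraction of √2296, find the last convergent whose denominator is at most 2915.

55152/1151

√2296 = [47; 1, 10, 1, 94, …] (period length 4).
Convergents:
  p_0/q_0 = 47/1
  p_1/q_1 = 48/1
  p_2/q_2 = 527/11
  p_3/q_3 = 575/12
  p_4/q_4 = 54577/1139
  p_5/q_5 = 55152/1151
  p_6/q_6 = 606097/12649
q_5 = 1151 ≤ 2915 < 12649 = q_6, so the answer is 55152/1151.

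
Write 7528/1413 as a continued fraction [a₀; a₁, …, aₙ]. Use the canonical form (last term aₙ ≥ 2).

7528 = 5×1413 + 463
1413 = 3×463 + 24
463 = 19×24 + 7
24 = 3×7 + 3
7 = 2×3 + 1
3 = 3×1 + 0  (stop)
So 7528/1413 = [5; 3, 19, 3, 2, 3].

[5; 3, 19, 3, 2, 3]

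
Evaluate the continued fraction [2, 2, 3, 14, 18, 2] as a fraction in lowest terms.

Using pₖ = aₖpₖ₋₁ + pₖ₋₂ and qₖ = aₖqₖ₋₁ + qₖ₋₂:
  k=0: a=2, p=2, q=1
  k=1: a=2, p=5, q=2
  k=2: a=3, p=17, q=7
  k=3: a=14, p=243, q=100
  k=4: a=18, p=4391, q=1807
  k=5: a=2, p=9025, q=3714

9025/3714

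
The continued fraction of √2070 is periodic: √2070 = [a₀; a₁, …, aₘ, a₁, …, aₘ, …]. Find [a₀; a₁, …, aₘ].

[45; 2, 90]

a₀ = ⌊√2070⌋ = 45.
With m₀=0, d₀=1 and mₖ₊₁ = dₖaₖ − mₖ, dₖ₊₁ = (n − mₖ₊₁²)/dₖ, aₖ₊₁ = ⌊(a₀+mₖ₊₁)/dₖ₊₁⌋:
  k=1: m=45, d=45, a=2
  k=2: m=45, d=1, a=90
d=1 and a=2a₀=90 at k=2, so the next step gives (m, d) = (45, 45) again — its k=1 value — and the period has length 2.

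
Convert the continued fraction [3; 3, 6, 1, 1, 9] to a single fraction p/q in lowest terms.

Using pₖ = aₖpₖ₋₁ + pₖ₋₂ and qₖ = aₖqₖ₋₁ + qₖ₋₂:
  k=0: a=3, p=3, q=1
  k=1: a=3, p=10, q=3
  k=2: a=6, p=63, q=19
  k=3: a=1, p=73, q=22
  k=4: a=1, p=136, q=41
  k=5: a=9, p=1297, q=391

1297/391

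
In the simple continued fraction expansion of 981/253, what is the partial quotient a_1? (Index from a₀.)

981 = 3·253 + 222   →  a_0 = 3
253 = 1·222 + 31   →  a_1 = 1

1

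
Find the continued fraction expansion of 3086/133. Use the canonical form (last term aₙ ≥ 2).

3086 = 23·133 + 27
133 = 4·27 + 25
27 = 1·25 + 2
25 = 12·2 + 1
2 = 2·1 + 0  (stop)
So 3086/133 = [23; 4, 1, 12, 2].

[23; 4, 1, 12, 2]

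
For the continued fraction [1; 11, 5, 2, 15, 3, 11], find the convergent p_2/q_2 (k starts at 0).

Using pₖ = aₖpₖ₋₁ + pₖ₋₂, qₖ = aₖqₖ₋₁ + qₖ₋₂ (with p₋₁=1, p₋₂=0, q₋₁=0, q₋₂=1):
  k=0: a=1, p=1, q=1
  k=1: a=11, p=12, q=11
  k=2: a=5, p=61, q=56

61/56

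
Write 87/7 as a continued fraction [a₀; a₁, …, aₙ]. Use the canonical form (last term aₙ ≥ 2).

87 = 12×7 + 3
7 = 2×3 + 1
3 = 3×1 + 0  (stop)
So 87/7 = [12; 2, 3].

[12; 2, 3]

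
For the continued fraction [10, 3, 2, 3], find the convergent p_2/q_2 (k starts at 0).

Using pₖ = aₖpₖ₋₁ + pₖ₋₂, qₖ = aₖqₖ₋₁ + qₖ₋₂ (with p₋₁=1, p₋₂=0, q₋₁=0, q₋₂=1):
  k=0: a=10, p=10, q=1
  k=1: a=3, p=31, q=3
  k=2: a=2, p=72, q=7

72/7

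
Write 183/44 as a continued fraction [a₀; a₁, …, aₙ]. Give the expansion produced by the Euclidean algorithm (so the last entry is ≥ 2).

[4; 6, 3, 2]

183 = 4×44 + 7
44 = 6×7 + 2
7 = 3×2 + 1
2 = 2×1 + 0  (stop)
So 183/44 = [4; 6, 3, 2].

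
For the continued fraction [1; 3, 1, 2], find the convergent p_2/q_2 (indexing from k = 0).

5/4

Using pₖ = aₖpₖ₋₁ + pₖ₋₂, qₖ = aₖqₖ₋₁ + qₖ₋₂ (with p₋₁=1, p₋₂=0, q₋₁=0, q₋₂=1):
  k=0: a=1, p=1, q=1
  k=1: a=3, p=4, q=3
  k=2: a=1, p=5, q=4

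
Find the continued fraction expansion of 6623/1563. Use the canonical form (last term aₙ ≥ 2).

6623 = 4*1563 + 371
1563 = 4*371 + 79
371 = 4*79 + 55
79 = 1*55 + 24
55 = 2*24 + 7
24 = 3*7 + 3
7 = 2*3 + 1
3 = 3*1 + 0  (stop)
So 6623/1563 = [4; 4, 4, 1, 2, 3, 2, 3].

[4; 4, 4, 1, 2, 3, 2, 3]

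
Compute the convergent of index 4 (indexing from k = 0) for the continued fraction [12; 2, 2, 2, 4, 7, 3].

Using pₖ = aₖpₖ₋₁ + pₖ₋₂, qₖ = aₖqₖ₋₁ + qₖ₋₂ (with p₋₁=1, p₋₂=0, q₋₁=0, q₋₂=1):
  k=0: a=12, p=12, q=1
  k=1: a=2, p=25, q=2
  k=2: a=2, p=62, q=5
  k=3: a=2, p=149, q=12
  k=4: a=4, p=658, q=53

658/53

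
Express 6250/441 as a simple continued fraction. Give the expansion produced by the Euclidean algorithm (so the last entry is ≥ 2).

[14; 5, 1, 4, 15]

6250 = 14·441 + 76
441 = 5·76 + 61
76 = 1·61 + 15
61 = 4·15 + 1
15 = 15·1 + 0  (stop)
So 6250/441 = [14; 5, 1, 4, 15].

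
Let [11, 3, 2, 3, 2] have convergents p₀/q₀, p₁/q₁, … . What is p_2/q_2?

79/7

Using pₖ = aₖpₖ₋₁ + pₖ₋₂, qₖ = aₖqₖ₋₁ + qₖ₋₂ (with p₋₁=1, p₋₂=0, q₋₁=0, q₋₂=1):
  k=0: a=11, p=11, q=1
  k=1: a=3, p=34, q=3
  k=2: a=2, p=79, q=7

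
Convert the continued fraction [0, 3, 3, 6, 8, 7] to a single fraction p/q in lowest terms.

Fold from the inside: start with 7/1.
  8 + 1/7 = 57/7
  6 + 7/57 = 349/57
  3 + 57/349 = 1104/349
  3 + 349/1104 = 3661/1104
  0 + 1104/3661 = 1104/3661

1104/3661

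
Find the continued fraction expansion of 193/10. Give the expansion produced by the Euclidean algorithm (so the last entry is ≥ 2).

[19; 3, 3]

193 = 19×10 + 3
10 = 3×3 + 1
3 = 3×1 + 0  (stop)
So 193/10 = [19; 3, 3].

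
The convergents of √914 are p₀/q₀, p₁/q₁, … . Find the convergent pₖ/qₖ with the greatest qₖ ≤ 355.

√914 = [30; 4, 3, 3, 4, 60, …] (period length 5).
Convergents:
  p_0/q_0 = 30/1
  p_1/q_1 = 121/4
  p_2/q_2 = 393/13
  p_3/q_3 = 1300/43
  p_4/q_4 = 5593/185
  p_5/q_5 = 336880/11143
q_4 = 185 ≤ 355 < 11143 = q_5, so the answer is 5593/185.

5593/185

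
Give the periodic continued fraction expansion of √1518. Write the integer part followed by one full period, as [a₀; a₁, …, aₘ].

a₀ = ⌊√1518⌋ = 38.

[38; 1, 24, 1, 76]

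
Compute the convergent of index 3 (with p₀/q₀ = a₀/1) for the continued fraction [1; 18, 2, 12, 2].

Using pₖ = aₖpₖ₋₁ + pₖ₋₂, qₖ = aₖqₖ₋₁ + qₖ₋₂ (with p₋₁=1, p₋₂=0, q₋₁=0, q₋₂=1):
  k=0: a=1, p=1, q=1
  k=1: a=18, p=19, q=18
  k=2: a=2, p=39, q=37
  k=3: a=12, p=487, q=462

487/462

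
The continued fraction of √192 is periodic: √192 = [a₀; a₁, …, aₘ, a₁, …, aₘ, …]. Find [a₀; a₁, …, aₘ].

a₀ = ⌊√192⌋ = 13.

[13; 1, 5, 1, 26]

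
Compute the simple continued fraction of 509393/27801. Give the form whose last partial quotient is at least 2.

509393 = 18*27801 + 8975
27801 = 3*8975 + 876
8975 = 10*876 + 215
876 = 4*215 + 16
215 = 13*16 + 7
16 = 2*7 + 2
7 = 3*2 + 1
2 = 2*1 + 0  (stop)
So 509393/27801 = [18; 3, 10, 4, 13, 2, 3, 2].

[18; 3, 10, 4, 13, 2, 3, 2]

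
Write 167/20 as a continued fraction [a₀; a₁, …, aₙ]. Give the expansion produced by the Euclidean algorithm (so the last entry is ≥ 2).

167 = 8×20 + 7
20 = 2×7 + 6
7 = 1×6 + 1
6 = 6×1 + 0  (stop)
So 167/20 = [8; 2, 1, 6].

[8; 2, 1, 6]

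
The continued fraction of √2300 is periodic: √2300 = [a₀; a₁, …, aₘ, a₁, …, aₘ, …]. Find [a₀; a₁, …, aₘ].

[47; 1, 22, 1, 94]

a₀ = ⌊√2300⌋ = 47.
With m₀=0, d₀=1 and mₖ₊₁ = dₖaₖ − mₖ, dₖ₊₁ = (n − mₖ₊₁²)/dₖ, aₖ₊₁ = ⌊(a₀+mₖ₊₁)/dₖ₊₁⌋:
  k=1: m=47, d=91, a=1
  k=2: m=44, d=4, a=22
  k=3: m=44, d=91, a=1
  k=4: m=47, d=1, a=94
d=1 and a=2a₀=94 at k=4, so the next step gives (m, d) = (47, 91) again — its k=1 value — and the period has length 4.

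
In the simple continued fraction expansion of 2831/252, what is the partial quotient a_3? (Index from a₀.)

2831 = 11·252 + 59   →  a_0 = 11
252 = 4·59 + 16   →  a_1 = 4
59 = 3·16 + 11   →  a_2 = 3
16 = 1·11 + 5   →  a_3 = 1

1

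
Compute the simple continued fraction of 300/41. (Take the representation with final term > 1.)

300 = 7×41 + 13
41 = 3×13 + 2
13 = 6×2 + 1
2 = 2×1 + 0  (stop)
So 300/41 = [7; 3, 6, 2].

[7; 3, 6, 2]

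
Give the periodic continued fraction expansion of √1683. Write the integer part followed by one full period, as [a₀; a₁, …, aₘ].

a₀ = ⌊√1683⌋ = 41.
With m₀=0, d₀=1 and mₖ₊₁ = dₖaₖ − mₖ, dₖ₊₁ = (n − mₖ₊₁²)/dₖ, aₖ₊₁ = ⌊(a₀+mₖ₊₁)/dₖ₊₁⌋:
  k=1: m=41, d=2, a=41
  k=2: m=41, d=1, a=82
d=1 and a=2a₀=82 at k=2, so the next step gives (m, d) = (41, 2) again — its k=1 value — and the period has length 2.

[41; 41, 82]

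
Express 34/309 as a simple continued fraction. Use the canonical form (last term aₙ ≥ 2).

[0; 9, 11, 3]

34 = 0×309 + 34
309 = 9×34 + 3
34 = 11×3 + 1
3 = 3×1 + 0  (stop)
So 34/309 = [0; 9, 11, 3].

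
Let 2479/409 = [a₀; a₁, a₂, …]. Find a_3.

1

2479 = 6·409 + 25   →  a_0 = 6
409 = 16·25 + 9   →  a_1 = 16
25 = 2·9 + 7   →  a_2 = 2
9 = 1·7 + 2   →  a_3 = 1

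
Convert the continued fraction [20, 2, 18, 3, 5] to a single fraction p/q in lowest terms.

Using pₖ = aₖpₖ₋₁ + pₖ₋₂ and qₖ = aₖqₖ₋₁ + qₖ₋₂:
  k=0: a=20, p=20, q=1
  k=1: a=2, p=41, q=2
  k=2: a=18, p=758, q=37
  k=3: a=3, p=2315, q=113
  k=4: a=5, p=12333, q=602

12333/602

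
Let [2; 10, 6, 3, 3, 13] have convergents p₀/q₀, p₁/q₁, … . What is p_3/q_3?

Using pₖ = aₖpₖ₋₁ + pₖ₋₂, qₖ = aₖqₖ₋₁ + qₖ₋₂ (with p₋₁=1, p₋₂=0, q₋₁=0, q₋₂=1):
  k=0: a=2, p=2, q=1
  k=1: a=10, p=21, q=10
  k=2: a=6, p=128, q=61
  k=3: a=3, p=405, q=193

405/193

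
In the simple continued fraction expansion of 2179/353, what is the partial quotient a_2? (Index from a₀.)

1

2179 = 6·353 + 61   →  a_0 = 6
353 = 5·61 + 48   →  a_1 = 5
61 = 1·48 + 13   →  a_2 = 1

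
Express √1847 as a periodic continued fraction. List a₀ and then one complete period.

[42; 1, 41, 1, 84]

a₀ = ⌊√1847⌋ = 42.
With m₀=0, d₀=1 and mₖ₊₁ = dₖaₖ − mₖ, dₖ₊₁ = (n − mₖ₊₁²)/dₖ, aₖ₊₁ = ⌊(a₀+mₖ₊₁)/dₖ₊₁⌋:
  k=1: m=42, d=83, a=1
  k=2: m=41, d=2, a=41
  k=3: m=41, d=83, a=1
  k=4: m=42, d=1, a=84
d=1 and a=2a₀=84 at k=4, so the next step gives (m, d) = (42, 83) again — its k=1 value — and the period has length 4.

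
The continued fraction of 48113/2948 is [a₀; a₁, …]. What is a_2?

8

48113 = 16·2948 + 945   →  a_0 = 16
2948 = 3·945 + 113   →  a_1 = 3
945 = 8·113 + 41   →  a_2 = 8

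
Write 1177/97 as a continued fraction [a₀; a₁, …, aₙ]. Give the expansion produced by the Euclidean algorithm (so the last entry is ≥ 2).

1177 = 12×97 + 13
97 = 7×13 + 6
13 = 2×6 + 1
6 = 6×1 + 0  (stop)
So 1177/97 = [12; 7, 2, 6].

[12; 7, 2, 6]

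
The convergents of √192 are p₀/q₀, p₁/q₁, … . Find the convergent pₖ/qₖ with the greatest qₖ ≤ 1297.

√192 = [13; 1, 5, 1, 26, …] (period length 4).
Convergents:
  p_0/q_0 = 13/1
  p_1/q_1 = 14/1
  p_2/q_2 = 83/6
  p_3/q_3 = 97/7
  p_4/q_4 = 2605/188
  p_5/q_5 = 2702/195
  p_6/q_6 = 16115/1163
  p_7/q_7 = 18817/1358
q_6 = 1163 ≤ 1297 < 1358 = q_7, so the answer is 16115/1163.

16115/1163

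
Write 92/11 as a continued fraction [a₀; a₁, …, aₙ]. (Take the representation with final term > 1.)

92 = 8×11 + 4
11 = 2×4 + 3
4 = 1×3 + 1
3 = 3×1 + 0  (stop)
So 92/11 = [8; 2, 1, 3].

[8; 2, 1, 3]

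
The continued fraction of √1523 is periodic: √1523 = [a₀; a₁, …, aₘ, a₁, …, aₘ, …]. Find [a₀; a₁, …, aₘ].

[39; 39, 78]

a₀ = ⌊√1523⌋ = 39.
With m₀=0, d₀=1 and mₖ₊₁ = dₖaₖ − mₖ, dₖ₊₁ = (n − mₖ₊₁²)/dₖ, aₖ₊₁ = ⌊(a₀+mₖ₊₁)/dₖ₊₁⌋:
  k=1: m=39, d=2, a=39
  k=2: m=39, d=1, a=78
d=1 and a=2a₀=78 at k=2, so the next step gives (m, d) = (39, 2) again — its k=1 value — and the period has length 2.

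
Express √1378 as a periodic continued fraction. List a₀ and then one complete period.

[37; 8, 4, 4, 8, 74]

a₀ = ⌊√1378⌋ = 37.
With m₀=0, d₀=1 and mₖ₊₁ = dₖaₖ − mₖ, dₖ₊₁ = (n − mₖ₊₁²)/dₖ, aₖ₊₁ = ⌊(a₀+mₖ₊₁)/dₖ₊₁⌋:
  k=1: m=37, d=9, a=8
  k=2: m=35, d=17, a=4
  k=3: m=33, d=17, a=4
  k=4: m=35, d=9, a=8
  k=5: m=37, d=1, a=74
d=1 and a=2a₀=74 at k=5, so the next step gives (m, d) = (37, 9) again — its k=1 value — and the period has length 5.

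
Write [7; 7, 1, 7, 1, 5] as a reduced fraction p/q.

2979/418

Fold from the inside: start with 5/1.
  1 + 1/5 = 6/5
  7 + 5/6 = 47/6
  1 + 6/47 = 53/47
  7 + 47/53 = 418/53
  7 + 53/418 = 2979/418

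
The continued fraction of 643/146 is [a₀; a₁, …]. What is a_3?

9

643 = 4·146 + 59   →  a_0 = 4
146 = 2·59 + 28   →  a_1 = 2
59 = 2·28 + 3   →  a_2 = 2
28 = 9·3 + 1   →  a_3 = 9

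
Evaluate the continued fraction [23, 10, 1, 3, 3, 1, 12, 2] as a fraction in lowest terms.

Using pₖ = aₖpₖ₋₁ + pₖ₋₂ and qₖ = aₖqₖ₋₁ + qₖ₋₂:
  k=0: a=23, p=23, q=1
  k=1: a=10, p=231, q=10
  k=2: a=1, p=254, q=11
  k=3: a=3, p=993, q=43
  k=4: a=3, p=3233, q=140
  k=5: a=1, p=4226, q=183
  k=6: a=12, p=53945, q=2336
  k=7: a=2, p=112116, q=4855

112116/4855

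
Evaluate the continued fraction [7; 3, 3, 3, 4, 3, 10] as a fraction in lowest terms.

Using pₖ = aₖpₖ₋₁ + pₖ₋₂ and qₖ = aₖqₖ₋₁ + qₖ₋₂:
  k=0: a=7, p=7, q=1
  k=1: a=3, p=22, q=3
  k=2: a=3, p=73, q=10
  k=3: a=3, p=241, q=33
  k=4: a=4, p=1037, q=142
  k=5: a=3, p=3352, q=459
  k=6: a=10, p=34557, q=4732

34557/4732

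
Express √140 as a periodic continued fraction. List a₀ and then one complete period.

a₀ = ⌊√140⌋ = 11.
With m₀=0, d₀=1 and mₖ₊₁ = dₖaₖ − mₖ, dₖ₊₁ = (n − mₖ₊₁²)/dₖ, aₖ₊₁ = ⌊(a₀+mₖ₊₁)/dₖ₊₁⌋:
  k=1: m=11, d=19, a=1
  k=2: m=8, d=4, a=4
  k=3: m=8, d=19, a=1
  k=4: m=11, d=1, a=22
d=1 and a=2a₀=22 at k=4, so the next step gives (m, d) = (11, 19) again — its k=1 value — and the period has length 4.

[11; 1, 4, 1, 22]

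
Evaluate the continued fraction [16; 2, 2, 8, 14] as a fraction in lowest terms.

Using pₖ = aₖpₖ₋₁ + pₖ₋₂ and qₖ = aₖqₖ₋₁ + qₖ₋₂:
  k=0: a=16, p=16, q=1
  k=1: a=2, p=33, q=2
  k=2: a=2, p=82, q=5
  k=3: a=8, p=689, q=42
  k=4: a=14, p=9728, q=593

9728/593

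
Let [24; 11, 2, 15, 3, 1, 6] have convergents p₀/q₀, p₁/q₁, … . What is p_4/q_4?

26279/1091

Using pₖ = aₖpₖ₋₁ + pₖ₋₂, qₖ = aₖqₖ₋₁ + qₖ₋₂ (with p₋₁=1, p₋₂=0, q₋₁=0, q₋₂=1):
  k=0: a=24, p=24, q=1
  k=1: a=11, p=265, q=11
  k=2: a=2, p=554, q=23
  k=3: a=15, p=8575, q=356
  k=4: a=3, p=26279, q=1091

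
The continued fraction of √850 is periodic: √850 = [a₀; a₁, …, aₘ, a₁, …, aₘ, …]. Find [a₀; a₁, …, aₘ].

[29; 6, 2, 6, 58]

a₀ = ⌊√850⌋ = 29.
With m₀=0, d₀=1 and mₖ₊₁ = dₖaₖ − mₖ, dₖ₊₁ = (n − mₖ₊₁²)/dₖ, aₖ₊₁ = ⌊(a₀+mₖ₊₁)/dₖ₊₁⌋:
  k=1: m=29, d=9, a=6
  k=2: m=25, d=25, a=2
  k=3: m=25, d=9, a=6
  k=4: m=29, d=1, a=58
d=1 and a=2a₀=58 at k=4, so the next step gives (m, d) = (29, 9) again — its k=1 value — and the period has length 4.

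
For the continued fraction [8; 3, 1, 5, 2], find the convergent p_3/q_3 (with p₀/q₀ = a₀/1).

Using pₖ = aₖpₖ₋₁ + pₖ₋₂, qₖ = aₖqₖ₋₁ + qₖ₋₂ (with p₋₁=1, p₋₂=0, q₋₁=0, q₋₂=1):
  k=0: a=8, p=8, q=1
  k=1: a=3, p=25, q=3
  k=2: a=1, p=33, q=4
  k=3: a=5, p=190, q=23

190/23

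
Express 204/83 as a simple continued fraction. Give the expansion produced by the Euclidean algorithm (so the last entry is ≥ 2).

204 = 2·83 + 38
83 = 2·38 + 7
38 = 5·7 + 3
7 = 2·3 + 1
3 = 3·1 + 0  (stop)
So 204/83 = [2; 2, 5, 2, 3].

[2; 2, 5, 2, 3]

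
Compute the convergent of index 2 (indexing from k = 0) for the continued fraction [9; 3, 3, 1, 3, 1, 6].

Using pₖ = aₖpₖ₋₁ + pₖ₋₂, qₖ = aₖqₖ₋₁ + qₖ₋₂ (with p₋₁=1, p₋₂=0, q₋₁=0, q₋₂=1):
  k=0: a=9, p=9, q=1
  k=1: a=3, p=28, q=3
  k=2: a=3, p=93, q=10

93/10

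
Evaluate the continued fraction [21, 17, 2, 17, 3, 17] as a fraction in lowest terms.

Fold from the inside: start with 17/1.
  3 + 1/17 = 52/17
  17 + 17/52 = 901/52
  2 + 52/901 = 1854/901
  17 + 901/1854 = 32419/1854
  21 + 1854/32419 = 682653/32419

682653/32419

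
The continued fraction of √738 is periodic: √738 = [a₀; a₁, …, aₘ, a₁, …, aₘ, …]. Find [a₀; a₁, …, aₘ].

[27; 6, 54]

a₀ = ⌊√738⌋ = 27.
With m₀=0, d₀=1 and mₖ₊₁ = dₖaₖ − mₖ, dₖ₊₁ = (n − mₖ₊₁²)/dₖ, aₖ₊₁ = ⌊(a₀+mₖ₊₁)/dₖ₊₁⌋:
  k=1: m=27, d=9, a=6
  k=2: m=27, d=1, a=54
d=1 and a=2a₀=54 at k=2, so the next step gives (m, d) = (27, 9) again — its k=1 value — and the period has length 2.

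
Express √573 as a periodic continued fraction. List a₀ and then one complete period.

a₀ = ⌊√573⌋ = 23.
With m₀=0, d₀=1 and mₖ₊₁ = dₖaₖ − mₖ, dₖ₊₁ = (n − mₖ₊₁²)/dₖ, aₖ₊₁ = ⌊(a₀+mₖ₊₁)/dₖ₊₁⌋:
  k=1: m=23, d=44, a=1
  k=2: m=21, d=3, a=14
  k=3: m=21, d=44, a=1
  k=4: m=23, d=1, a=46
d=1 and a=2a₀=46 at k=4, so the next step gives (m, d) = (23, 44) again — its k=1 value — and the period has length 4.

[23; 1, 14, 1, 46]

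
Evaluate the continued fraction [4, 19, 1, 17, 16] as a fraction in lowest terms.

23345/5764

Fold from the inside: start with 16/1.
  17 + 1/16 = 273/16
  1 + 16/273 = 289/273
  19 + 273/289 = 5764/289
  4 + 289/5764 = 23345/5764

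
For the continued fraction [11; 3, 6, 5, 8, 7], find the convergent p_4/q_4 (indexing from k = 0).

Using pₖ = aₖpₖ₋₁ + pₖ₋₂, qₖ = aₖqₖ₋₁ + qₖ₋₂ (with p₋₁=1, p₋₂=0, q₋₁=0, q₋₂=1):
  k=0: a=11, p=11, q=1
  k=1: a=3, p=34, q=3
  k=2: a=6, p=215, q=19
  k=3: a=5, p=1109, q=98
  k=4: a=8, p=9087, q=803

9087/803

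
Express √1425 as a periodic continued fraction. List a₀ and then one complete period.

[37; 1, 2, 1, 74]

a₀ = ⌊√1425⌋ = 37.
With m₀=0, d₀=1 and mₖ₊₁ = dₖaₖ − mₖ, dₖ₊₁ = (n − mₖ₊₁²)/dₖ, aₖ₊₁ = ⌊(a₀+mₖ₊₁)/dₖ₊₁⌋:
  k=1: m=37, d=56, a=1
  k=2: m=19, d=19, a=2
  k=3: m=19, d=56, a=1
  k=4: m=37, d=1, a=74
d=1 and a=2a₀=74 at k=4, so the next step gives (m, d) = (37, 56) again — its k=1 value — and the period has length 4.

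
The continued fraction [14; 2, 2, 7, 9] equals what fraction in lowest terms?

Using pₖ = aₖpₖ₋₁ + pₖ₋₂ and qₖ = aₖqₖ₋₁ + qₖ₋₂:
  k=0: a=14, p=14, q=1
  k=1: a=2, p=29, q=2
  k=2: a=2, p=72, q=5
  k=3: a=7, p=533, q=37
  k=4: a=9, p=4869, q=338

4869/338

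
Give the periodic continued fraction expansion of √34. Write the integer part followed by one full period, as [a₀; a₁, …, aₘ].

a₀ = ⌊√34⌋ = 5.
With m₀=0, d₀=1 and mₖ₊₁ = dₖaₖ − mₖ, dₖ₊₁ = (n − mₖ₊₁²)/dₖ, aₖ₊₁ = ⌊(a₀+mₖ₊₁)/dₖ₊₁⌋:
  k=1: m=5, d=9, a=1
  k=2: m=4, d=2, a=4
  k=3: m=4, d=9, a=1
  k=4: m=5, d=1, a=10
d=1 and a=2a₀=10 at k=4, so the next step gives (m, d) = (5, 9) again — its k=1 value — and the period has length 4.

[5; 1, 4, 1, 10]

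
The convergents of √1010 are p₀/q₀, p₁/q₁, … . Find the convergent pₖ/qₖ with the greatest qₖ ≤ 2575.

81803/2574

√1010 = [31; 1, 3, 1, 1, 3, 1, 62, …] (period length 7).
Convergents:
  p_0/q_0 = 31/1
  p_1/q_1 = 32/1
  p_2/q_2 = 127/4
  p_3/q_3 = 159/5
  p_4/q_4 = 286/9
  p_5/q_5 = 1017/32
  p_6/q_6 = 1303/41
  p_7/q_7 = 81803/2574
  p_8/q_8 = 83106/2615
q_7 = 2574 ≤ 2575 < 2615 = q_8, so the answer is 81803/2574.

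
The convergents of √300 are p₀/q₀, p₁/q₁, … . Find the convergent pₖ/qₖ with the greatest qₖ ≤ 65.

433/25

√300 = [17; 3, 8, 3, 34, …] (period length 4).
Convergents:
  p_0/q_0 = 17/1
  p_1/q_1 = 52/3
  p_2/q_2 = 433/25
  p_3/q_3 = 1351/78
q_2 = 25 ≤ 65 < 78 = q_3, so the answer is 433/25.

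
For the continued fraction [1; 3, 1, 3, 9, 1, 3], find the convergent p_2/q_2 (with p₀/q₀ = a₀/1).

Using pₖ = aₖpₖ₋₁ + pₖ₋₂, qₖ = aₖqₖ₋₁ + qₖ₋₂ (with p₋₁=1, p₋₂=0, q₋₁=0, q₋₂=1):
  k=0: a=1, p=1, q=1
  k=1: a=3, p=4, q=3
  k=2: a=1, p=5, q=4

5/4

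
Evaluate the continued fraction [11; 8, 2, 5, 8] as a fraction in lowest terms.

8461/761

Using pₖ = aₖpₖ₋₁ + pₖ₋₂ and qₖ = aₖqₖ₋₁ + qₖ₋₂:
  k=0: a=11, p=11, q=1
  k=1: a=8, p=89, q=8
  k=2: a=2, p=189, q=17
  k=3: a=5, p=1034, q=93
  k=4: a=8, p=8461, q=761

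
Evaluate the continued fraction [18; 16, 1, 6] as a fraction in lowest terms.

Using pₖ = aₖpₖ₋₁ + pₖ₋₂ and qₖ = aₖqₖ₋₁ + qₖ₋₂:
  k=0: a=18, p=18, q=1
  k=1: a=16, p=289, q=16
  k=2: a=1, p=307, q=17
  k=3: a=6, p=2131, q=118

2131/118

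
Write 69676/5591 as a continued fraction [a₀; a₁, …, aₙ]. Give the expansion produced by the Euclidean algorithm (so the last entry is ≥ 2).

69676 = 12*5591 + 2584
5591 = 2*2584 + 423
2584 = 6*423 + 46
423 = 9*46 + 9
46 = 5*9 + 1
9 = 9*1 + 0  (stop)
So 69676/5591 = [12; 2, 6, 9, 5, 9].

[12; 2, 6, 9, 5, 9]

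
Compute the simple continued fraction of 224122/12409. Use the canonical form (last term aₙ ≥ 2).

224122 = 18*12409 + 760
12409 = 16*760 + 249
760 = 3*249 + 13
249 = 19*13 + 2
13 = 6*2 + 1
2 = 2*1 + 0  (stop)
So 224122/12409 = [18; 16, 3, 19, 6, 2].

[18; 16, 3, 19, 6, 2]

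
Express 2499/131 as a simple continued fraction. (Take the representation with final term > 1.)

[19; 13, 10]

2499 = 19*131 + 10
131 = 13*10 + 1
10 = 10*1 + 0  (stop)
So 2499/131 = [19; 13, 10].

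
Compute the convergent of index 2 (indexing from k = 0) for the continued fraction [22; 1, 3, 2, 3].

Using pₖ = aₖpₖ₋₁ + pₖ₋₂, qₖ = aₖqₖ₋₁ + qₖ₋₂ (with p₋₁=1, p₋₂=0, q₋₁=0, q₋₂=1):
  k=0: a=22, p=22, q=1
  k=1: a=1, p=23, q=1
  k=2: a=3, p=91, q=4

91/4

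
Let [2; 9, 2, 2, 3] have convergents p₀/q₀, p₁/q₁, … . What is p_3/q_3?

99/47

Using pₖ = aₖpₖ₋₁ + pₖ₋₂, qₖ = aₖqₖ₋₁ + qₖ₋₂ (with p₋₁=1, p₋₂=0, q₋₁=0, q₋₂=1):
  k=0: a=2, p=2, q=1
  k=1: a=9, p=19, q=9
  k=2: a=2, p=40, q=19
  k=3: a=2, p=99, q=47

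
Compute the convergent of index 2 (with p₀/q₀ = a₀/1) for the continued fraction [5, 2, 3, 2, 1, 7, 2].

Using pₖ = aₖpₖ₋₁ + pₖ₋₂, qₖ = aₖqₖ₋₁ + qₖ₋₂ (with p₋₁=1, p₋₂=0, q₋₁=0, q₋₂=1):
  k=0: a=5, p=5, q=1
  k=1: a=2, p=11, q=2
  k=2: a=3, p=38, q=7

38/7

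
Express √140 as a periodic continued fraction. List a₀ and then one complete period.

a₀ = ⌊√140⌋ = 11.
With m₀=0, d₀=1 and mₖ₊₁ = dₖaₖ − mₖ, dₖ₊₁ = (n − mₖ₊₁²)/dₖ, aₖ₊₁ = ⌊(a₀+mₖ₊₁)/dₖ₊₁⌋:
  k=1: m=11, d=19, a=1
  k=2: m=8, d=4, a=4
  k=3: m=8, d=19, a=1
  k=4: m=11, d=1, a=22
d=1 and a=2a₀=22 at k=4, so the next step gives (m, d) = (11, 19) again — its k=1 value — and the period has length 4.

[11; 1, 4, 1, 22]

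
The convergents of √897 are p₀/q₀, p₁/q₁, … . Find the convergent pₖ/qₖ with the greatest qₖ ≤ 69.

√897 = [29; 1, 18, 1, 58, …] (period length 4).
Convergents:
  p_0/q_0 = 29/1
  p_1/q_1 = 30/1
  p_2/q_2 = 569/19
  p_3/q_3 = 599/20
  p_4/q_4 = 35311/1179
q_3 = 20 ≤ 69 < 1179 = q_4, so the answer is 599/20.

599/20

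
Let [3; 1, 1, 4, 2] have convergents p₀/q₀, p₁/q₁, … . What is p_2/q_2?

Using pₖ = aₖpₖ₋₁ + pₖ₋₂, qₖ = aₖqₖ₋₁ + qₖ₋₂ (with p₋₁=1, p₋₂=0, q₋₁=0, q₋₂=1):
  k=0: a=3, p=3, q=1
  k=1: a=1, p=4, q=1
  k=2: a=1, p=7, q=2

7/2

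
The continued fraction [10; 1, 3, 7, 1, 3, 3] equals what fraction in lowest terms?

Using pₖ = aₖpₖ₋₁ + pₖ₋₂ and qₖ = aₖqₖ₋₁ + qₖ₋₂:
  k=0: a=10, p=10, q=1
  k=1: a=1, p=11, q=1
  k=2: a=3, p=43, q=4
  k=3: a=7, p=312, q=29
  k=4: a=1, p=355, q=33
  k=5: a=3, p=1377, q=128
  k=6: a=3, p=4486, q=417

4486/417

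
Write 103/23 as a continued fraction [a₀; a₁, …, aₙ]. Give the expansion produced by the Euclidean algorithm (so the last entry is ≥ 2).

[4; 2, 11]

103 = 4*23 + 11
23 = 2*11 + 1
11 = 11*1 + 0  (stop)
So 103/23 = [4; 2, 11].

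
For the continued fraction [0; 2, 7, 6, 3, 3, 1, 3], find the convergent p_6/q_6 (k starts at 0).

587/1256

Using pₖ = aₖpₖ₋₁ + pₖ₋₂, qₖ = aₖqₖ₋₁ + qₖ₋₂ (with p₋₁=1, p₋₂=0, q₋₁=0, q₋₂=1):
  k=0: a=0, p=0, q=1
  k=1: a=2, p=1, q=2
  k=2: a=7, p=7, q=15
  k=3: a=6, p=43, q=92
  k=4: a=3, p=136, q=291
  k=5: a=3, p=451, q=965
  k=6: a=1, p=587, q=1256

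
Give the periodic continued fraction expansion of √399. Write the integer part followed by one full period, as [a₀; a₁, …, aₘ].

a₀ = ⌊√399⌋ = 19.
With m₀=0, d₀=1 and mₖ₊₁ = dₖaₖ − mₖ, dₖ₊₁ = (n − mₖ₊₁²)/dₖ, aₖ₊₁ = ⌊(a₀+mₖ₊₁)/dₖ₊₁⌋:
  k=1: m=19, d=38, a=1
  k=2: m=19, d=1, a=38
d=1 and a=2a₀=38 at k=2, so the next step gives (m, d) = (19, 38) again — its k=1 value — and the period has length 2.

[19; 1, 38]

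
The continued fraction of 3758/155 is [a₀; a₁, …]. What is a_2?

3758 = 24·155 + 38   →  a_0 = 24
155 = 4·38 + 3   →  a_1 = 4
38 = 12·3 + 2   →  a_2 = 12

12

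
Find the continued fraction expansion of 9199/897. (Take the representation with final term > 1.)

[10; 3, 1, 11, 19]

9199 = 10·897 + 229
897 = 3·229 + 210
229 = 1·210 + 19
210 = 11·19 + 1
19 = 19·1 + 0  (stop)
So 9199/897 = [10; 3, 1, 11, 19].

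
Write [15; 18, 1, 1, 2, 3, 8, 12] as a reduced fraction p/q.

Using pₖ = aₖpₖ₋₁ + pₖ₋₂ and qₖ = aₖqₖ₋₁ + qₖ₋₂:
  k=0: a=15, p=15, q=1
  k=1: a=18, p=271, q=18
  k=2: a=1, p=286, q=19
  k=3: a=1, p=557, q=37
  k=4: a=2, p=1400, q=93
  k=5: a=3, p=4757, q=316
  k=6: a=8, p=39456, q=2621
  k=7: a=12, p=478229, q=31768

478229/31768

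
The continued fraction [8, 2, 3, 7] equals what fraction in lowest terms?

Using pₖ = aₖpₖ₋₁ + pₖ₋₂ and qₖ = aₖqₖ₋₁ + qₖ₋₂:
  k=0: a=8, p=8, q=1
  k=1: a=2, p=17, q=2
  k=2: a=3, p=59, q=7
  k=3: a=7, p=430, q=51

430/51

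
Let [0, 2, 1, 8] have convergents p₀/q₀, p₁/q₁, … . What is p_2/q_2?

1/3

Using pₖ = aₖpₖ₋₁ + pₖ₋₂, qₖ = aₖqₖ₋₁ + qₖ₋₂ (with p₋₁=1, p₋₂=0, q₋₁=0, q₋₂=1):
  k=0: a=0, p=0, q=1
  k=1: a=2, p=1, q=2
  k=2: a=1, p=1, q=3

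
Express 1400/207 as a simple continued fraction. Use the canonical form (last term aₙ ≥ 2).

[6; 1, 3, 4, 2, 5]

1400 = 6·207 + 158
207 = 1·158 + 49
158 = 3·49 + 11
49 = 4·11 + 5
11 = 2·5 + 1
5 = 5·1 + 0  (stop)
So 1400/207 = [6; 1, 3, 4, 2, 5].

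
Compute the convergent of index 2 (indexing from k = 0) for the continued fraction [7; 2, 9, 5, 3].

Using pₖ = aₖpₖ₋₁ + pₖ₋₂, qₖ = aₖqₖ₋₁ + qₖ₋₂ (with p₋₁=1, p₋₂=0, q₋₁=0, q₋₂=1):
  k=0: a=7, p=7, q=1
  k=1: a=2, p=15, q=2
  k=2: a=9, p=142, q=19

142/19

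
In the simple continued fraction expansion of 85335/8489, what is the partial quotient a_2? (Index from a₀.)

85335 = 10·8489 + 445   →  a_0 = 10
8489 = 19·445 + 34   →  a_1 = 19
445 = 13·34 + 3   →  a_2 = 13

13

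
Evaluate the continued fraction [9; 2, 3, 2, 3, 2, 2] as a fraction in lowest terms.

2897/307

Using pₖ = aₖpₖ₋₁ + pₖ₋₂ and qₖ = aₖqₖ₋₁ + qₖ₋₂:
  k=0: a=9, p=9, q=1
  k=1: a=2, p=19, q=2
  k=2: a=3, p=66, q=7
  k=3: a=2, p=151, q=16
  k=4: a=3, p=519, q=55
  k=5: a=2, p=1189, q=126
  k=6: a=2, p=2897, q=307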